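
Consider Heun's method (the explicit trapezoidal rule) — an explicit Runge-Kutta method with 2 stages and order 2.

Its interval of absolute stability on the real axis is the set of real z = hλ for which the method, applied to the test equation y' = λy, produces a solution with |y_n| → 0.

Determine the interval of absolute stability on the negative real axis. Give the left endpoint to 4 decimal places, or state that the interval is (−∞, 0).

Test eqn y'=λy, z=hλ:
  order 2, 2-stage ⇒ R(z)=1+z+z^2/2
  (e.g. R(-1.36)=0.56480, |R|=0.56480)

Solve |R(x)|<1 on ℝ⁻.
x=-1.36: |R|=0.5648
|R(-1.77)|=0.7964 |R(-1.6)|=0.6800 |R(-1.46)|=0.6058
Bisect:
  x_lo=-2.7197 |R|=1.9788  x_hi=-0.2582 |R|=0.7751
  mid=-1.48899 |R|=0.61955 →hi
  mid=-2.10437 |R|=1.10981 →lo
  mid=-1.79668 |R|=0.81735 →hi
  mid=-1.95052 |R|=0.95175 →hi
  mid=-2.02744 |R|=1.02782 →lo
  mid=-1.98898 |R|=0.98904 →hi
  mid=-2.00821 |R|=1.00825 →lo
  mid=-1.99860 |R|=0.99860 →hi
  ...
  [-2.00010,-1.99995] ⇒ x*=-2.0000
Stable set (-2.0000, 0).

(-2.0000, 0).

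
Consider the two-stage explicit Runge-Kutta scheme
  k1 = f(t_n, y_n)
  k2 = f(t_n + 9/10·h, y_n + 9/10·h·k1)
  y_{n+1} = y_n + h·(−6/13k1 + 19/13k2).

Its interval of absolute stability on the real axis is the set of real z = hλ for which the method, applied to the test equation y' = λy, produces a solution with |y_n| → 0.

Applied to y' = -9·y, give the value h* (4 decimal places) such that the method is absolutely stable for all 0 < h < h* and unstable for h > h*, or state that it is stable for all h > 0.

With y'=λy (z=hλ):
  k1=λy_n ⇒ h·k1=z·y_n;  k2=λ(1+9/10z)y_n ⇒ h·k2=z(1+9/10z)y_n
  y_{n+1}/y_n = 1 − 6/13z + 19/13z(1+9/10z) = 1 + z + 171/130z²
  R(z) = 1 + z + 171/130z².

Boundary: |R(x)|=1, x<0.
x=-1.65: |R|=2.9311
R=1: x+171/130x²=0 ⇒ x=−130/171=-0.7602; min R=1−1/(4·171/130)=0.8099>−1
Confirm numerically:
  x=-0.650: |R|=0.90575 <1
  x=-0.632: |R|=0.89340 <1
  x=-0.564: |R|=0.85442 <1
  x=-1.203: |R|=1.70064 >1
  x=-0.785: |R|=1.02557 >1
Interval (-0.7602, 0).

(-0.7602,0); λ=-9 ⇒ h* = (130/171)/9 = 0.0845.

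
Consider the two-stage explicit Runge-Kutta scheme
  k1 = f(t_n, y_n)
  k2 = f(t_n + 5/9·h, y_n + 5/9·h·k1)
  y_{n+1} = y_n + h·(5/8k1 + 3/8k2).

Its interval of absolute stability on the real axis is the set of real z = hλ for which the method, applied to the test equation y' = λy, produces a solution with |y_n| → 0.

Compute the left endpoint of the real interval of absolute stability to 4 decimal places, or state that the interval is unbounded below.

On y'=λy, z=hλ:
  k1=λy_n ⇒ h·k1=z·y_n;  k2=λ(1+5/9z)y_n ⇒ h·k2=z(1+5/9z)y_n
  y_{n+1}/y_n = 1 + 5/8z + 3/8z(1+5/9z) = 1 + z + 5/24z²
  R(z) = 1 + z + 5/24z².

Boundary: |R(x)|=1, x<0.
x=-0.95: |R|=0.2380
R=1: x+5/24x²=0 ⇒ x=−24/5=-4.8000; min R=1−1/(4·5/24)=-0.2000>−1
Confirm numerically:
  x=-4.527: |R|=0.74253 <1
  x=-3.984: |R|=0.32272 <1
  x=-2.661: |R|=0.18581 <1
  x=-5.329: |R|=1.58730 >1
  x=-4.908: |R|=1.11043 >1
Interval (-4.8000, 0).

z* = -4.8000.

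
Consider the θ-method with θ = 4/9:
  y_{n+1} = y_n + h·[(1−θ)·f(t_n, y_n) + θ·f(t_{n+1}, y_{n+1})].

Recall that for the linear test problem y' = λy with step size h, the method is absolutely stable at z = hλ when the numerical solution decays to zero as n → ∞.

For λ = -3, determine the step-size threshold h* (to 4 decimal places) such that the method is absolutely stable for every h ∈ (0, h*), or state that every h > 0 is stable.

(-18.0000,0); λ=-3 ⇒ h* = (18)/3 = 6.0000.

Test eqn y'=λy, z=hλ:
  y_{n+1} = y_n + z·[5/9·y_n + 4/9·y_{n+1}] ⇒ (1 − 4/9z)y_{n+1} = (1 + 5/9z)y_n
  Hence R(z) = (1 + 5/9z)/(1 − 4/9z).

Solve |R(x)|<1 on ℝ⁻.
x=-1.19: |R|=0.2217
R=−1: 1+5/9x = −1+4/9x ⇒ -1/9x=2 ⇒ x=2/(-1/9)=-18.0000
Confirm numerically:
  x=-13.540: |R|=0.92939 <1
  x=-13.033: |R|=0.91875 <1
  x=-8.691: |R|=0.78729 <1
  x=-18.544: |R|=1.00654 >1
  x=-18.448: |R|=1.00541 >1
  x=-18.123: |R|=1.00151 >1
Interval (-18.0000, 0).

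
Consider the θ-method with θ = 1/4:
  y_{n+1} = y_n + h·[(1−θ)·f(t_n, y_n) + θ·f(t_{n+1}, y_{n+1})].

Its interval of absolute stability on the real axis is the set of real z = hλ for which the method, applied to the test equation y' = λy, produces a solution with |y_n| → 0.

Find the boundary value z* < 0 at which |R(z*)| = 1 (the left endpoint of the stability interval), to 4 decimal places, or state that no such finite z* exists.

z* = -4.0000.

With y'=λy (z=hλ):
  y_{n+1} = y_n + z·[3/4·y_n + 1/4·y_{n+1}] ⇒ (1 − 1/4z)y_{n+1} = (1 + 3/4z)y_n
  Hence R(z) = (1 + 3/4z)/(1 − 1/4z).

Need |R(x)|<1, x<0.
x=-0.6: |R|=0.4783
R=−1: 1+3/4x = −1+1/4x ⇒ -1/2x=2 ⇒ x=2/(-1/2)=-4.0000
Confirm numerically:
  x=-3.976: |R|=0.99398 <1
  x=-1.943: |R|=0.30776 <1
  x=-1.727: |R|=0.20622 <1
  x=-4.455: |R|=1.10763 >1
  x=-4.357: |R|=1.08544 >1
Stable set (-4.0000, 0).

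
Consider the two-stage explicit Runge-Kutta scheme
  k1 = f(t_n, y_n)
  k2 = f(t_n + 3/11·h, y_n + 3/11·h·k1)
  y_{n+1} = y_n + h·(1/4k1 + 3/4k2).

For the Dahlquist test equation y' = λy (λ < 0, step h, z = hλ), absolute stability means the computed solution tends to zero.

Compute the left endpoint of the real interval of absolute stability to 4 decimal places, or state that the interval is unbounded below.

On y'=λy, z=hλ:
  k1=λy_n ⇒ h·k1=z·y_n;  k2=λ(1+3/11z)y_n ⇒ h·k2=z(1+3/11z)y_n
  y_{n+1}/y_n = 1 + 1/4z + 3/4z(1+3/11z) = 1 + z + 9/44z²
  Hence R(z) = 1 + z + 9/44z².

Solve |R(x)|<1 on ℝ⁻.
x=-1.09: |R|=0.1530
R=1: x+9/44x²=0 ⇒ x=−44/9=-4.8889; min R=1−1/(4·9/44)=-0.2222>−1
Confirm numerically:
  x=-3.526: |R|=0.01705 <1
  x=-3.497: |R|=0.00439 <1
  x=-2.122: |R|=0.20096 <1
  x=-5.397: |R|=1.56092 >1
  x=-5.137: |R|=1.26070 >1
  x=-5.051: |R|=1.16749 >1
Stable set (-4.8889, 0).

z* = -4.8889.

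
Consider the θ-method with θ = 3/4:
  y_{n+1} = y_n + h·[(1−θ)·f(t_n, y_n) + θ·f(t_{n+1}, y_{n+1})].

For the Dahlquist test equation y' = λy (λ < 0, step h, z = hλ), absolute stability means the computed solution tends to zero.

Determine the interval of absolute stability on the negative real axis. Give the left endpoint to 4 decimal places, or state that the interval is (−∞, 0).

(−∞, 0) — no finite endpoint.

Test eqn y'=λy, z=hλ:
  y_{n+1} = y_n + z·[1/4·y_n + 3/4·y_{n+1}] ⇒ (1 − 3/4z)y_{n+1} = (1 + 1/4z)y_n
  Hence R(z) = (1 + 1/4z)/(1 − 3/4z).

Solve |R(x)|<1 on ℝ⁻.
x=-0.91: |R|=0.4591
x=-2: |R|=0.2000
x=-10: |R|=0.1765
x=-100: |R|=0.3158
θ=3/4≥1/2 ⇒ |1+1/4x|<|1−3/4x| ∀x<0 ⇒ unbounded interval.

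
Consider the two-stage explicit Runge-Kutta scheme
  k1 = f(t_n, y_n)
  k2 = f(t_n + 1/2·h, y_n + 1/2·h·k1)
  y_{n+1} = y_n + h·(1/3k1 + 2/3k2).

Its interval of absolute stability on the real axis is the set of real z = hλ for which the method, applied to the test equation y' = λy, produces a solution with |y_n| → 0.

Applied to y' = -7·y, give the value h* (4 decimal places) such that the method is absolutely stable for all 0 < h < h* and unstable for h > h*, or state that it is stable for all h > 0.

Set f=λy, z=hλ:
  k1=λy_n ⇒ h·k1=z·y_n;  k2=λ(1+1/2z)y_n ⇒ h·k2=z(1+1/2z)y_n
  y_{n+1}/y_n = 1 + 1/3z + 2/3z(1+1/2z) = 1 + z + 1/3z²
  ⇒ R(z) = 1 + z + 1/3z².

Solve |R(x)|<1 on ℝ⁻.
x=-1.3: |R|=0.2633
R=1: x+1/3x²=0 ⇒ x=−3=-3.0000; min R=1−1/(4·1/3)=0.2500>−1
Confirm numerically:
  x=-2.590: |R|=0.64603 <1
  x=-2.093: |R|=0.36722 <1
  x=-1.617: |R|=0.25456 <1
  x=-3.170: |R|=1.17963 >1
  x=-3.077: |R|=1.07898 >1
  x=-3.074: |R|=1.07583 >1
Stable set (-3.0000, 0).

(-3.0000,0); λ=-7 ⇒ h* = (3)/7 = 0.4286.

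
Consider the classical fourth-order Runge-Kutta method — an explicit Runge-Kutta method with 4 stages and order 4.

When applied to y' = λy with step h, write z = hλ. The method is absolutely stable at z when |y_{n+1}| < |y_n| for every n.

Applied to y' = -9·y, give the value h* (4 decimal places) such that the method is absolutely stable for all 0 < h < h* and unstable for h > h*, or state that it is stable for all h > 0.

(-2.7853,0); λ=-9 ⇒ h* = 0.3095.

With y'=λy (z=hλ):
  order 4, 4-stage ⇒ R(z)=1+z+z^2/2+z^3/6+z^4/24
  (e.g. R(-1.5)=0.27344, |R|=0.27344)

Boundary: |R(x)|=1, x<0.
x=-1.5: |R|=0.2734
|R(-3.04)|=1.4570 |R(-2.08)|=0.3633 |R(-0.92)|=0.4033
Bisect:
  x_lo=-3.4724 |R|=2.6361  x_hi=-0.1574 |R|=0.8544
  mid=-1.81490 |R|=0.28776 →hi
  mid=-2.64367 |R|=0.80664 →hi
  mid=-3.05805 |R|=1.49538 →lo
  mid=-2.85086 |R|=1.10344 →lo
  mid=-2.74726 |R|=0.94416 →hi
  mid=-2.79906 |R|=1.02096 →lo
  mid=-2.77316 |R|=0.98186 →hi
  ...
  [-2.78530,-2.78510] ⇒ x*=-2.7853
Interval (-2.7853, 0).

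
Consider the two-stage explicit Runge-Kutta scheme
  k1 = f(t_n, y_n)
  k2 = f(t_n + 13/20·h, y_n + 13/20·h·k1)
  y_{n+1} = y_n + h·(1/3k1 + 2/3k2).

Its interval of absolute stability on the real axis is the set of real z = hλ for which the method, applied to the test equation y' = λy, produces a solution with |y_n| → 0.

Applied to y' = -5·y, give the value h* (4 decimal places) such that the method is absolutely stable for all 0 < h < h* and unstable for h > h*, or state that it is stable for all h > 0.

With y'=λy (z=hλ):
  k1=λy_n ⇒ h·k1=z·y_n;  k2=λ(1+13/20z)y_n ⇒ h·k2=z(1+13/20z)y_n
  y_{n+1}/y_n = 1 + 1/3z + 2/3z(1+13/20z) = 1 + z + 13/30z²
  ⇒ R(z) = 1 + z + 13/30z².

Solve |R(x)|<1 on ℝ⁻.
x=-1.64: |R|=0.5255
R=1: x+13/30x²=0 ⇒ x=−30/13=-2.3077; min R=1−1/(4·13/30)=0.4231>−1
Confirm numerically:
  x=-2.171: |R|=0.87140 <1
  x=-1.436: |R|=0.45757 <1
  x=-1.412: |R|=0.45196 <1
  x=-2.858: |R|=1.68154 >1
  x=-2.510: |R|=1.22004 >1
Stable set (-2.3077, 0).

(-2.3077,0); λ=-5 ⇒ h* = (30/13)/5 = 0.4615.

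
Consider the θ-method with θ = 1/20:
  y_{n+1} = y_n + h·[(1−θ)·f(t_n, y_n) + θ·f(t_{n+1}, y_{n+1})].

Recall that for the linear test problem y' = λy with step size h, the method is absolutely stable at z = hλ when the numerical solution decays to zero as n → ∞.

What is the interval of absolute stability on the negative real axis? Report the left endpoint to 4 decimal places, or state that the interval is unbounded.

Set f=λy, z=hλ:
  y_{n+1} = y_n + z·[19/20·y_n + 1/20·y_{n+1}] ⇒ (1 − 1/20z)y_{n+1} = (1 + 19/20z)y_n
  Hence R(z) = (1 + 19/20z)/(1 − 1/20z).

Solve |R(x)|<1 on ℝ⁻.
x=-1.52: |R|=0.4126
R=−1: 1+19/20x = −1+1/20x ⇒ -9/10x=2 ⇒ x=2/(-9/10)=-2.2222
Confirm numerically:
  x=-1.964: |R|=0.78838 <1
  x=-1.710: |R|=0.57531 <1
  x=-1.143: |R|=0.08121 <1
  x=-2.659: |R|=1.34697 >1
  x=-2.465: |R|=1.19452 >1
  x=-2.403: |R|=1.14525 >1
So |R|<1 on (-2.2222, 0).

(-2.2222, 0).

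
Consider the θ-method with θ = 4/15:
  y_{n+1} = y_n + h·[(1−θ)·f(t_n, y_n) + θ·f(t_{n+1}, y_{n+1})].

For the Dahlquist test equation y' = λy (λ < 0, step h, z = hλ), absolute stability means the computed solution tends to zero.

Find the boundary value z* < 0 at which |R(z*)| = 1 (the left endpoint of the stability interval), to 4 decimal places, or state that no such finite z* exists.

With y'=λy (z=hλ):
  y_{n+1} = y_n + z·[11/15·y_n + 4/15·y_{n+1}] ⇒ (1 − 4/15z)y_{n+1} = (1 + 11/15z)y_n
  ⇒ R(z) = (1 + 11/15z)/(1 − 4/15z).

Need |R(x)|<1, x<0.
x=-1.23: |R|=0.0738
R=−1: 1+11/15x = −1+4/15x ⇒ -7/15x=2 ⇒ x=2/(-7/15)=-4.2857
Confirm numerically:
  x=-4.212: |R|=0.98380 <1
  x=-4.210: |R|=0.98335 <1
  x=-3.719: |R|=0.86722 <1
  x=-4.612: |R|=1.06829 >1
  x=-4.512: |R|=1.04793 >1
Interval (-4.2857, 0).

z* = -4.2857.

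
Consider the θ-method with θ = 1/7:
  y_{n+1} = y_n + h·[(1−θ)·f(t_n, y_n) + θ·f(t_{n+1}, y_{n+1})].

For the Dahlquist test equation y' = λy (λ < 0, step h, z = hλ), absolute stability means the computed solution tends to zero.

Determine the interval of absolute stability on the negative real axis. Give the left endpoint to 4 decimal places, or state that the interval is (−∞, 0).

(-2.8000, 0).

Set f=λy, z=hλ:
  y_{n+1} = y_n + z·[6/7·y_n + 1/7·y_{n+1}] ⇒ (1 − 1/7z)y_{n+1} = (1 + 6/7z)y_n
  so R(z) = (1 + 6/7z)/(1 − 1/7z).

Boundary: |R(x)|=1, x<0.
x=-1.39: |R|=0.1597
R=−1: 1+6/7x = −1+1/7x ⇒ -5/7x=2 ⇒ x=2/(-5/7)=-2.8000
Confirm numerically:
  x=-2.271: |R|=0.71470 <1
  x=-2.252: |R|=0.70385 <1
  x=-1.902: |R|=0.49562 <1
  x=-3.386: |R|=1.28211 >1
  x=-2.969: |R|=1.08476 >1
Interval (-2.8000, 0).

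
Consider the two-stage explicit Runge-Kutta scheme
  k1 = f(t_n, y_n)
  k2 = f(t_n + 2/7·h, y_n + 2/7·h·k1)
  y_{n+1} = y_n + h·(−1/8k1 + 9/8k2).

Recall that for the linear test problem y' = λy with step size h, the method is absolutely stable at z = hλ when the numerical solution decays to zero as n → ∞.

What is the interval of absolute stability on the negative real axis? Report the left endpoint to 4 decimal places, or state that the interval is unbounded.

Test eqn y'=λy, z=hλ:
  k1=λy_n ⇒ h·k1=z·y_n;  k2=λ(1+2/7z)y_n ⇒ h·k2=z(1+2/7z)y_n
  y_{n+1}/y_n = 1 − 1/8z + 9/8z(1+2/7z) = 1 + z + 9/28z²
  so R(z) = 1 + z + 9/28z².

Find x<0 with |R(x)|<1.
x=-1.21: |R|=0.2606
R=1: x+9/28x²=0 ⇒ x=−28/9=-3.1111; min R=1−1/(4·9/28)=0.2222>−1
Confirm numerically:
  x=-2.983: |R|=0.87716 <1
  x=-2.677: |R|=0.62646 <1
  x=-2.049: |R|=0.30049 <1
  x=-3.588: |R|=1.54999 >1
  x=-3.492: |R|=1.42752 >1
Interval (-3.1111, 0).

(-3.1111, 0).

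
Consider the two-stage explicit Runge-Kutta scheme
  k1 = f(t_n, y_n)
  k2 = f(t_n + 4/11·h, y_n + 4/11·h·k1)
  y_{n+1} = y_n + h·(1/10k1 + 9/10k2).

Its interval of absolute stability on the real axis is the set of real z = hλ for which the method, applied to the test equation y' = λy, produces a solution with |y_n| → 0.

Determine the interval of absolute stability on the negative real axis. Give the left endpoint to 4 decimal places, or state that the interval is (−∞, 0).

Set f=λy, z=hλ:
  k1=λy_n ⇒ h·k1=z·y_n;  k2=λ(1+4/11z)y_n ⇒ h·k2=z(1+4/11z)y_n
  y_{n+1}/y_n = 1 + 1/10z + 9/10z(1+4/11z) = 1 + z + 18/55z²
  Hence R(z) = 1 + z + 18/55z².

Need |R(x)|<1, x<0.
x=-1.03: |R|=0.3172
R=1: x+18/55x²=0 ⇒ x=−55/18=-3.0556; min R=1−1/(4·18/55)=0.2361>−1
Confirm numerically:
  x=-2.167: |R|=0.36984 <1
  x=-1.391: |R|=0.24223 <1
  x=-1.269: |R|=0.25803 <1
  x=-3.426: |R|=1.41536 >1
  x=-3.129: |R|=1.07521 >1
Interval (-3.0556, 0).

(-3.0556, 0).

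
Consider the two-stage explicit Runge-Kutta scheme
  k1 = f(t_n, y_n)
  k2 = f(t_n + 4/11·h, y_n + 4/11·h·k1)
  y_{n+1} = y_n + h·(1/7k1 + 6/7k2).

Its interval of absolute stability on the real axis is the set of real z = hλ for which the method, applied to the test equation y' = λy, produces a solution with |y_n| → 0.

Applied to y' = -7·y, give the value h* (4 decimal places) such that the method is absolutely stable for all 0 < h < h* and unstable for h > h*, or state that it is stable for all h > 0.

(-3.2083,0); λ=-7 ⇒ h* = (77/24)/7 = 0.4583.

Set f=λy, z=hλ:
  k1=λy_n ⇒ h·k1=z·y_n;  k2=λ(1+4/11z)y_n ⇒ h·k2=z(1+4/11z)y_n
  y_{n+1}/y_n = 1 + 1/7z + 6/7z(1+4/11z) = 1 + z + 24/77z²
  Hence R(z) = 1 + z + 24/77z².

Need |R(x)|<1, x<0.
x=-1.42: |R|=0.2085
R=1: x+24/77x²=0 ⇒ x=−77/24=-3.2083; min R=1−1/(4·24/77)=0.1979>−1
Confirm numerically:
  x=-2.843: |R|=0.67627 <1
  x=-2.438: |R|=0.41463 <1
  x=-2.171: |R|=0.29806 <1
  x=-3.683: |R|=1.54489 >1
  x=-3.636: |R|=1.48467 >1
So |R|<1 on (-3.2083, 0).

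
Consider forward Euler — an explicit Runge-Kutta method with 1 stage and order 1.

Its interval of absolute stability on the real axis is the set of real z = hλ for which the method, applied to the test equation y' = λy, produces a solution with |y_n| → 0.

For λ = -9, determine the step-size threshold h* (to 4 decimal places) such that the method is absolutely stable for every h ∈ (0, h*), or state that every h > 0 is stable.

(-2.0000,0); λ=-9 ⇒ h* = 0.2222.

On y'=λy, z=hλ:
  order 1, 1-stage ⇒ R(z)=1+z
  (e.g. R(-1.41)=-0.41000, |R|=0.41000)

Solve |R(x)|<1 on ℝ⁻.
x=-1.41: |R|=0.4100
|R(-2.2)|=1.2000 |R(-1.49)|=0.4900 |R(-1.22)|=0.2200
Bisect:
  x_lo=-2.8152 |R|=1.8152  x_hi=-0.2943 |R|=0.7057
  mid=-1.55475 |R|=0.55475 →hi
  mid=-2.18496 |R|=1.18496 →lo
  mid=-1.86986 |R|=0.86986 →hi
  mid=-2.02741 |R|=1.02741 →lo
  mid=-1.94863 |R|=0.94863 →hi
  mid=-1.98802 |R|=0.98802 →hi
  mid=-2.00772 |R|=1.00772 →lo
  mid=-1.99787 |R|=0.99787 →hi
  ...
  [-2.00002,-1.99987] ⇒ x*=-2.0000
So |R|<1 on (-2.0000, 0).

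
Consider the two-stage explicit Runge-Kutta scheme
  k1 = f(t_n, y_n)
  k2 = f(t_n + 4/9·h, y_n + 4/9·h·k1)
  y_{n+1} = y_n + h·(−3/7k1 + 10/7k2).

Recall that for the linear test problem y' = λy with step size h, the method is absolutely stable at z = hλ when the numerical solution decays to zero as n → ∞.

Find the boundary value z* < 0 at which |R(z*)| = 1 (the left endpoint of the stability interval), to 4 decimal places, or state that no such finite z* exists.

On y'=λy, z=hλ:
  k1=λy_n ⇒ h·k1=z·y_n;  k2=λ(1+4/9z)y_n ⇒ h·k2=z(1+4/9z)y_n
  y_{n+1}/y_n = 1 − 3/7z + 10/7z(1+4/9z) = 1 + z + 40/63z²
  ⇒ R(z) = 1 + z + 40/63z².

Find x<0 with |R(x)|<1.
x=-1.69: |R|=1.1234
R=1: x+40/63x²=0 ⇒ x=−63/40=-1.5750; min R=1−1/(4·40/63)=0.6062>−1
Confirm numerically:
  x=-1.380: |R|=0.82914 <1
  x=-1.129: |R|=0.68030 <1
  x=-0.809: |R|=0.60654 <1
  x=-1.986: |R|=1.51825 >1
  x=-1.970: |R|=1.49406 >1
  x=-1.884: |R|=1.36962 >1
Stable set (-1.5750, 0).

z* = -1.5750.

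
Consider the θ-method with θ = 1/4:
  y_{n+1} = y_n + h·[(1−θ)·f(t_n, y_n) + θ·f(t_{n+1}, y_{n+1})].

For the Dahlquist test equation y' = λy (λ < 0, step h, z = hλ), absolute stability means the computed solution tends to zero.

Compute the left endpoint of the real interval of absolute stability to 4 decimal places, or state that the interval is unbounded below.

left endpoint -4.0000.

With y'=λy (z=hλ):
  y_{n+1} = y_n + z·[3/4·y_n + 1/4·y_{n+1}] ⇒ (1 − 1/4z)y_{n+1} = (1 + 3/4z)y_n
  Hence R(z) = (1 + 3/4z)/(1 − 1/4z).

Solve |R(x)|<1 on ℝ⁻.
x=-0.63: |R|=0.4557
R=−1: 1+3/4x = −1+1/4x ⇒ -1/2x=2 ⇒ x=2/(-1/2)=-4.0000
Confirm numerically:
  x=-2.544: |R|=0.55501 <1
  x=-1.855: |R|=0.26729 <1
  x=-1.688: |R|=0.18706 <1
  x=-4.226: |R|=1.05495 >1
  x=-4.094: |R|=1.02323 >1
Stable set (-4.0000, 0).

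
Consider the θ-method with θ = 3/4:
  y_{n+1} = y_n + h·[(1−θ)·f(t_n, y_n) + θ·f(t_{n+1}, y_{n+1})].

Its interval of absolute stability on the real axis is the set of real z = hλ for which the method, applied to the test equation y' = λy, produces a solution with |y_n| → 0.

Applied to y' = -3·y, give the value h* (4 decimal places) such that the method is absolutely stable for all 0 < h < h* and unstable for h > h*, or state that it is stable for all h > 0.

With y'=λy (z=hλ):
  y_{n+1} = y_n + z·[1/4·y_n + 3/4·y_{n+1}] ⇒ (1 − 3/4z)y_{n+1} = (1 + 1/4z)y_n
  R(z) = (1 + 1/4z)/(1 − 3/4z).

Boundary: |R(x)|=1, x<0.
x=-0.9: |R|=0.4627
x=-2: |R|=0.2000
x=-10: |R|=0.1765
x=-100: |R|=0.3158
θ=3/4≥1/2 ⇒ |1+1/4x|<|1−3/4x| ∀x<0 ⇒ interval (−∞,0).

unbounded; (−∞, 0). Any h>0 works for λ=-3.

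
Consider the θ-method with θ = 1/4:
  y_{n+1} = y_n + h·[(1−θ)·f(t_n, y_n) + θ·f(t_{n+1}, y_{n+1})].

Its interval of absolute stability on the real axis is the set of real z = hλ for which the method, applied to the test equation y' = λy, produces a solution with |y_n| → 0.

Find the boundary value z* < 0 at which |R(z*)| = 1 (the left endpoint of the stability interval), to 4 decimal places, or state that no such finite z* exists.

Set f=λy, z=hλ:
  y_{n+1} = y_n + z·[3/4·y_n + 1/4·y_{n+1}] ⇒ (1 − 1/4z)y_{n+1} = (1 + 3/4z)y_n
  R(z) = (1 + 3/4z)/(1 − 1/4z).

Solve |R(x)|<1 on ℝ⁻.
x=-1.28: |R|=0.0303
R=−1: 1+3/4x = −1+1/4x ⇒ -1/2x=2 ⇒ x=2/(-1/2)=-4.0000
Confirm numerically:
  x=-3.377: |R|=0.83110 <1
  x=-3.269: |R|=0.79887 <1
  x=-2.674: |R|=0.60264 <1
  x=-4.592: |R|=1.13780 >1
  x=-4.370: |R|=1.08841 >1
  x=-4.180: |R|=1.04401 >1
Interval (-4.0000, 0).

z* = -4.0000.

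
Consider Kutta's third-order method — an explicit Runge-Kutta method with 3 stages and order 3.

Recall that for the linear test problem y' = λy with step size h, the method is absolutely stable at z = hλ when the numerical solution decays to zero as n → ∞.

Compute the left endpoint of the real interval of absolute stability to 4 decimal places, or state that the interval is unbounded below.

left endpoint -2.5127.

With y'=λy (z=hλ):
  order 3, 3-stage ⇒ R(z)=1+z+z^2/2+z^3/6
  (e.g. R(-1.43)=0.10508, |R|=0.10508)

Need |R(x)|<1, x<0.
x=-1.43: |R|=0.1051
|R(-2.64)|=1.2218 |R(-1.6)|=0.0027 |R(-1.31)|=0.1734
Bisect:
  x_lo=-3.0097 |R|=2.0244  x_hi=-0.1830 |R|=0.8327
  mid=-1.59637 |R|=0.00020 →hi
  mid=-2.30305 |R|=0.68695 →hi
  mid=-2.65639 |R|=1.25229 →lo
  mid=-2.47972 |R|=0.94652 →hi
  mid=-2.56806 |R|=1.09329 →lo
  mid=-2.52389 |R|=1.01842 →lo
  mid=-2.50181 |R|=0.98211 →hi
  mid=-2.51285 |R|=1.00017 →lo
  ...
  [-2.51285,-2.51268] ⇒ x*=-2.5127
Interval (-2.5127, 0).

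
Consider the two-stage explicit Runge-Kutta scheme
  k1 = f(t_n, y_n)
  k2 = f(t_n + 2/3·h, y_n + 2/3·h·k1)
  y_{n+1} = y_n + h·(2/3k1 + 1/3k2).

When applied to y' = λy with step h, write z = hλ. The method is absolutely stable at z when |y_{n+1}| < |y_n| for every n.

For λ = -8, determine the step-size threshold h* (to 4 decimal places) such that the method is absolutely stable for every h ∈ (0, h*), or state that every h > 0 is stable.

On y'=λy, z=hλ:
  k1=λy_n ⇒ h·k1=z·y_n;  k2=λ(1+2/3z)y_n ⇒ h·k2=z(1+2/3z)y_n
  y_{n+1}/y_n = 1 + 2/3z + 1/3z(1+2/3z) = 1 + z + 2/9z²
  so R(z) = 1 + z + 2/9z².

Need |R(x)|<1, x<0.
x=-1.16: |R|=0.1390
R=1: x+2/9x²=0 ⇒ x=−9/2=-4.5000; min R=1−1/(4·2/9)=-0.1250>−1
Confirm numerically:
  x=-4.064: |R|=0.60624 <1
  x=-4.050: |R|=0.59500 <1
  x=-3.709: |R|=0.34804 <1
  x=-3.283: |R|=0.11213 <1
  x=-5.049: |R|=1.61598 >1
  x=-4.938: |R|=1.48063 >1
  x=-4.869: |R|=1.39926 >1
Interval (-4.5000, 0).

(-4.5000,0); λ=-8 ⇒ h* = (9/2)/8 = 0.5625.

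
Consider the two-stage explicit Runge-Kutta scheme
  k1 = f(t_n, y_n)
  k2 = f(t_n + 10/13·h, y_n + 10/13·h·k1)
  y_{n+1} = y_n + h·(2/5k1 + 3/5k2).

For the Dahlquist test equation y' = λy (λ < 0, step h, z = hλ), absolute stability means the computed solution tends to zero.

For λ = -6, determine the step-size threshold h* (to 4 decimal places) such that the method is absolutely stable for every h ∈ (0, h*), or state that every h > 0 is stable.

With y'=λy (z=hλ):
  k1=λy_n ⇒ h·k1=z·y_n;  k2=λ(1+10/13z)y_n ⇒ h·k2=z(1+10/13z)y_n
  y_{n+1}/y_n = 1 + 2/5z + 3/5z(1+10/13z) = 1 + z + 6/13z²
  ⇒ R(z) = 1 + z + 6/13z².

Solve |R(x)|<1 on ℝ⁻.
x=-1.13: |R|=0.4593
R=1: x+6/13x²=0 ⇒ x=−13/6=-2.1667; min R=1−1/(4·6/13)=0.4583>−1
Confirm numerically:
  x=-2.069: |R|=0.90674 <1
  x=-1.629: |R|=0.59576 <1
  x=-1.510: |R|=0.54235 <1
  x=-1.043: |R|=0.45908 <1
  x=-2.529: |R|=1.42293 >1
  x=-2.379: |R|=1.23314 >1
  x=-2.332: |R|=1.17795 >1
So |R|<1 on (-2.1667, 0).

(-2.1667,0); λ=-6 ⇒ h* = (13/6)/6 = 0.3611.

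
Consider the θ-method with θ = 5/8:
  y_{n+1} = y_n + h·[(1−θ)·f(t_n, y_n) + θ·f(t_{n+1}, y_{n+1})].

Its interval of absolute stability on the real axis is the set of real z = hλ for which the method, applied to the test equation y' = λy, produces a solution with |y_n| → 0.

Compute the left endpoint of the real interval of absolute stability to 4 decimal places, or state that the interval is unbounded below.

unbounded; (−∞, 0).

Test eqn y'=λy, z=hλ:
  y_{n+1} = y_n + z·[3/8·y_n + 5/8·y_{n+1}] ⇒ (1 − 5/8z)y_{n+1} = (1 + 3/8z)y_n
  ⇒ R(z) = (1 + 3/8z)/(1 − 5/8z).

Find x<0 with |R(x)|<1.
x=-1.07: |R|=0.3588
x=-2: |R|=0.1111
x=-10: |R|=0.3793
x=-100: |R|=0.5748
θ=5/8≥1/2 ⇒ |1+3/8x|<|1−5/8x| ∀x<0 ⇒ unbounded interval.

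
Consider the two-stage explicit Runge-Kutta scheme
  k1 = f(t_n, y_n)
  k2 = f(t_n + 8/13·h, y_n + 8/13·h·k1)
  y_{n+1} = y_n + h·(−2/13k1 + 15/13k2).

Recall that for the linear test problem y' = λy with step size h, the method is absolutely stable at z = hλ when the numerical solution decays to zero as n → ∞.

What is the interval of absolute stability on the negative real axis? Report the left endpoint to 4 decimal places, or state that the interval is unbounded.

Set f=λy, z=hλ:
  k1=λy_n ⇒ h·k1=z·y_n;  k2=λ(1+8/13z)y_n ⇒ h·k2=z(1+8/13z)y_n
  y_{n+1}/y_n = 1 − 2/13z + 15/13z(1+8/13z) = 1 + z + 120/169z²
  so R(z) = 1 + z + 120/169z².

Boundary: |R(x)|=1, x<0.
x=-0.36: |R|=0.7320
R=1: x+120/169x²=0 ⇒ x=−169/120=-1.4083; min R=1−1/(4·120/169)=0.6479>−1
Confirm numerically:
  x=-1.171: |R|=0.80266 <1
  x=-1.123: |R|=0.77248 <1
  x=-1.067: |R|=0.74139 <1
  x=-0.649: |R|=0.65008 <1
  x=-1.734: |R|=1.40097 >1
  x=-1.567: |R|=1.17654 >1
  x=-1.526: |R|=1.12750 >1
So |R|<1 on (-1.4083, 0).

z∈(-1.4083,0).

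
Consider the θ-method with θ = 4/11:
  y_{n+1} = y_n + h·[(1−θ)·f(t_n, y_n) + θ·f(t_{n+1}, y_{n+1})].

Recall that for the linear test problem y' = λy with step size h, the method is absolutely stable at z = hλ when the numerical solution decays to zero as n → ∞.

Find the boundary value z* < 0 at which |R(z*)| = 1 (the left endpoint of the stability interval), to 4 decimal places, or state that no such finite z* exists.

With y'=λy (z=hλ):
  y_{n+1} = y_n + z·[7/11·y_n + 4/11·y_{n+1}] ⇒ (1 − 4/11z)y_{n+1} = (1 + 7/11z)y_n
  so R(z) = (1 + 7/11z)/(1 − 4/11z).

Solve |R(x)|<1 on ℝ⁻.
x=-1.54: |R|=0.0128
R=−1: 1+7/11x = −1+4/11x ⇒ -3/11x=2 ⇒ x=2/(-3/11)=-7.3333
Confirm numerically:
  x=-4.531: |R|=0.71134 <1
  x=-4.118: |R|=0.64888 <1
  x=-3.712: |R|=0.57970 <1
  x=-7.798: |R|=1.03304 >1
  x=-7.743: |R|=1.02928 >1
  x=-7.514: |R|=1.01320 >1
So |R|<1 on (-7.3333, 0).

left endpoint -7.3333.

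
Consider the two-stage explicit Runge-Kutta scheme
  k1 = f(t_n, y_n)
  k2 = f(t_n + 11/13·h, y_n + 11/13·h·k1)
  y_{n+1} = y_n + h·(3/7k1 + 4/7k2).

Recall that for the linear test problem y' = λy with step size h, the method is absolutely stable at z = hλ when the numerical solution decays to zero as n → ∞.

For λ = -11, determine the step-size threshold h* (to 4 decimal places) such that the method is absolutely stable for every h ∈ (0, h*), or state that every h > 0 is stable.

With y'=λy (z=hλ):
  k1=λy_n ⇒ h·k1=z·y_n;  k2=λ(1+11/13z)y_n ⇒ h·k2=z(1+11/13z)y_n
  y_{n+1}/y_n = 1 + 3/7z + 4/7z(1+11/13z) = 1 + z + 44/91z²
  Hence R(z) = 1 + z + 44/91z².

Boundary: |R(x)|=1, x<0.
x=-0.37: |R|=0.6962
R=1: x+44/91x²=0 ⇒ x=−91/44=-2.0682; min R=1−1/(4·44/91)=0.4830>−1
Confirm numerically:
  x=-2.028: |R|=0.96060 <1
  x=-1.860: |R|=0.81277 <1
  x=-1.766: |R|=0.74197 <1
  x=-2.553: |R|=1.59847 >1
  x=-2.381: |R|=1.36013 >1
Interval (-2.0682, 0).

(-2.0682,0); λ=-11 ⇒ h* = (91/44)/11 = 0.1880.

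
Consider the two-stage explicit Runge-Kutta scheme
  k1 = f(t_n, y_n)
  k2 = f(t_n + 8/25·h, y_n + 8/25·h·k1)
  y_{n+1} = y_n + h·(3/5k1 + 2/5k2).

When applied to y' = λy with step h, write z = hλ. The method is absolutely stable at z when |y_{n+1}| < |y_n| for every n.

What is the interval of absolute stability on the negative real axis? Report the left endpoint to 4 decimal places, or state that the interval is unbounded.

(-7.8125, 0).

Test eqn y'=λy, z=hλ:
  k1=λy_n ⇒ h·k1=z·y_n;  k2=λ(1+8/25z)y_n ⇒ h·k2=z(1+8/25z)y_n
  y_{n+1}/y_n = 1 + 3/5z + 2/5z(1+8/25z) = 1 + z + 16/125z²
  Hence R(z) = 1 + z + 16/125z².

Need |R(x)|<1, x<0.
x=-1.24: |R|=0.0432
R=1: x+16/125x²=0 ⇒ x=−125/16=-7.8125; min R=1−1/(4·16/125)=-0.9531>−1
Confirm numerically:
  x=-6.201: |R|=0.27909 <1
  x=-6.151: |R|=0.30815 <1
  x=-5.984: |R|=0.40054 <1
  x=-5.616: |R|=0.57895 <1
  x=-8.389: |R|=1.61904 >1
  x=-8.039: |R|=1.23307 >1
  x=-7.851: |R|=1.03869 >1
So |R|<1 on (-7.8125, 0).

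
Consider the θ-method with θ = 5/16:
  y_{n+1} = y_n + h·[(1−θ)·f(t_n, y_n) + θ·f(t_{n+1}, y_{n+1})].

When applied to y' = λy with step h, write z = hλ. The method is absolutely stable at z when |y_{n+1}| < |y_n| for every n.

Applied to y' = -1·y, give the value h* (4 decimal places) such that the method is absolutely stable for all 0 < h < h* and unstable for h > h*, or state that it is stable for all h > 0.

(-5.3333,0); λ=-1 ⇒ h* = (16/3)/1 = 5.3333.

Test eqn y'=λy, z=hλ:
  y_{n+1} = y_n + z·[11/16·y_n + 5/16·y_{n+1}] ⇒ (1 − 5/16z)y_{n+1} = (1 + 11/16z)y_n
  Hence R(z) = (1 + 11/16z)/(1 − 5/16z).

Boundary: |R(x)|=1, x<0.
x=-1.04: |R|=0.2151
R=−1: 1+11/16x = −1+5/16x ⇒ -3/8x=2 ⇒ x=2/(-3/8)=-5.3333
Confirm numerically:
  x=-3.447: |R|=0.65946 <1
  x=-3.013: |R|=0.55184 <1
  x=-2.398: |R|=0.37078 <1
  x=-5.830: |R|=1.06600 >1
  x=-5.440: |R|=1.01481 >1
So |R|<1 on (-5.3333, 0).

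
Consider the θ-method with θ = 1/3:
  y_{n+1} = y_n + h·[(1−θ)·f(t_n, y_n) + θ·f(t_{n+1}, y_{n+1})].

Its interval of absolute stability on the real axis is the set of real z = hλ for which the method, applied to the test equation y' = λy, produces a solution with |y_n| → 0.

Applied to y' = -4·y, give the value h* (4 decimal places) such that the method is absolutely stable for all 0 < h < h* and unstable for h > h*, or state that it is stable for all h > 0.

(-6.0000,0); λ=-4 ⇒ h* = (6)/4 = 1.5000.

On y'=λy, z=hλ:
  y_{n+1} = y_n + z·[2/3·y_n + 1/3·y_{n+1}] ⇒ (1 − 1/3z)y_{n+1} = (1 + 2/3z)y_n
  ⇒ R(z) = (1 + 2/3z)/(1 − 1/3z).

Solve |R(x)|<1 on ℝ⁻.
x=-1.22: |R|=0.1327
R=−1: 1+2/3x = −1+1/3x ⇒ -1/3x=2 ⇒ x=2/(-1/3)=-6.0000
Confirm numerically:
  x=-5.944: |R|=0.99374 <1
  x=-4.842: |R|=0.85233 <1
  x=-4.461: |R|=0.79373 <1
  x=-3.130: |R|=0.53181 <1
  x=-6.375: |R|=1.04000 >1
  x=-6.252: |R|=1.02724 >1
Interval (-6.0000, 0).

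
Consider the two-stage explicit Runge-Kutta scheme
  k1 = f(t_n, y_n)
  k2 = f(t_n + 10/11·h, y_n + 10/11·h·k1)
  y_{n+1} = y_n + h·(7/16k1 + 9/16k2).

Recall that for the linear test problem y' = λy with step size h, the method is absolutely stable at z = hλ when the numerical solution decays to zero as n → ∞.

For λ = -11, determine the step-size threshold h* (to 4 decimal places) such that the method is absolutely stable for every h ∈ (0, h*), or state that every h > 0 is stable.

(-1.9556,0); λ=-11 ⇒ h* = (88/45)/11 = 0.1778.

Test eqn y'=λy, z=hλ:
  k1=λy_n ⇒ h·k1=z·y_n;  k2=λ(1+10/11z)y_n ⇒ h·k2=z(1+10/11z)y_n
  y_{n+1}/y_n = 1 + 7/16z + 9/16z(1+10/11z) = 1 + z + 45/88z²
  R(z) = 1 + z + 45/88z².

Boundary: |R(x)|=1, x<0.
x=-1.64: |R|=0.7354
R=1: x+45/88x²=0 ⇒ x=−88/45=-1.9556; min R=1−1/(4·45/88)=0.5111>−1
Confirm numerically:
  x=-1.785: |R|=0.84432 <1
  x=-1.639: |R|=0.73469 <1
  x=-1.349: |R|=0.58158 <1
  x=-2.351: |R|=1.47541 >1
  x=-2.293: |R|=1.39567 >1
So |R|<1 on (-1.9556, 0).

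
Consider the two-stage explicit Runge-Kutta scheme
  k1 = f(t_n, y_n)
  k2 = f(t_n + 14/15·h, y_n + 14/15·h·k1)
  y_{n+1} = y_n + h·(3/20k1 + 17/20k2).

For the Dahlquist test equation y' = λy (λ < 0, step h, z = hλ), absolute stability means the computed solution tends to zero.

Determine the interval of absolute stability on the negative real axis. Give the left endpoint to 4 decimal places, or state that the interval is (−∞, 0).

On y'=λy, z=hλ:
  k1=λy_n ⇒ h·k1=z·y_n;  k2=λ(1+14/15z)y_n ⇒ h·k2=z(1+14/15z)y_n
  y_{n+1}/y_n = 1 + 3/20z + 17/20z(1+14/15z) = 1 + z + 119/150z²
  so R(z) = 1 + z + 119/150z².

Need |R(x)|<1, x<0.
x=-1.76: |R|=1.6974
R=1: x+119/150x²=0 ⇒ x=−150/119=-1.2605; min R=1−1/(4·119/150)=0.6849>−1
Confirm numerically:
  x=-1.183: |R|=0.92726 <1
  x=-0.951: |R|=0.76649 <1
  x=-0.930: |R|=0.75615 <1
  x=-0.792: |R|=0.70563 <1
  x=-1.792: |R|=1.75560 >1
  x=-1.780: |R|=1.73360 >1
So |R|<1 on (-1.2605, 0).

z∈(-1.2605,0).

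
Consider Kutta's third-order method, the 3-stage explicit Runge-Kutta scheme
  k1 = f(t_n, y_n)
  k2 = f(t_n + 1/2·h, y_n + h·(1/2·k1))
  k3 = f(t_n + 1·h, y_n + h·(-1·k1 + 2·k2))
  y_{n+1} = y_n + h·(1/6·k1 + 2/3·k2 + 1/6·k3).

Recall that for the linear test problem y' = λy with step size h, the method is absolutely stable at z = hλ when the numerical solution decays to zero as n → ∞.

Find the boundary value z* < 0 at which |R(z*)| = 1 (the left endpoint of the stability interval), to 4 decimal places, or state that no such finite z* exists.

With y'=λy (z=hλ):
  order 3, 3-stage ⇒ R(z)=1+z+z^2/2+z^3/6
  (e.g. R(-1.22)=0.22156, |R|=0.22156)

Solve |R(x)|<1 on ℝ⁻.
x=-1.22: |R|=0.2216
|R(-2.78)|=1.4966 |R(-1.59)|=0.0041 |R(-1.36)|=0.1456
Bisect:
  x_lo=-3.0998 |R|=2.2595  x_hi=-0.1788 |R|=0.8362
  mid=-1.63928 |R|=0.02985 →hi
  mid=-2.36952 |R|=0.77954 →hi
  mid=-2.73464 |R|=1.40391 →lo
  mid=-2.55208 |R|=1.06586 →lo
  mid=-2.46080 |R|=0.91661 →hi
  mid=-2.50644 |R|=0.98967 →hi
  mid=-2.52926 |R|=1.02737 →lo
  ...
  [-2.51286,-2.51268] ⇒ x*=-2.5127
So |R|<1 on (-2.5127, 0).

left endpoint -2.5127.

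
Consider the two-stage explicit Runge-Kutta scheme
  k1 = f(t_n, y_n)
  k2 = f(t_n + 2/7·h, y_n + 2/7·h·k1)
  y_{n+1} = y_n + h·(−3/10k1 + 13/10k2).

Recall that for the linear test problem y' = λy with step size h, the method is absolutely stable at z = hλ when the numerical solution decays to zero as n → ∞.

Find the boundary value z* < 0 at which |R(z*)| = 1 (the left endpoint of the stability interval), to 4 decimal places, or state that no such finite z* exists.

z* = -2.6923.

Set f=λy, z=hλ:
  k1=λy_n ⇒ h·k1=z·y_n;  k2=λ(1+2/7z)y_n ⇒ h·k2=z(1+2/7z)y_n
  y_{n+1}/y_n = 1 − 3/10z + 13/10z(1+2/7z) = 1 + z + 13/35z²
  ⇒ R(z) = 1 + z + 13/35z².

Solve |R(x)|<1 on ℝ⁻.
x=-1.17: |R|=0.3384
R=1: x+13/35x²=0 ⇒ x=−35/13=-2.6923; min R=1−1/(4·13/35)=0.3269>−1
Confirm numerically:
  x=-2.670: |R|=0.97788 <1
  x=-2.489: |R|=0.81204 <1
  x=-1.707: |R|=0.37529 <1
  x=-1.508: |R|=0.33665 <1
  x=-3.125: |R|=1.50223 >1
  x=-3.050: |R|=1.40521 >1
  x=-2.943: |R|=1.27404 >1
Stable set (-2.6923, 0).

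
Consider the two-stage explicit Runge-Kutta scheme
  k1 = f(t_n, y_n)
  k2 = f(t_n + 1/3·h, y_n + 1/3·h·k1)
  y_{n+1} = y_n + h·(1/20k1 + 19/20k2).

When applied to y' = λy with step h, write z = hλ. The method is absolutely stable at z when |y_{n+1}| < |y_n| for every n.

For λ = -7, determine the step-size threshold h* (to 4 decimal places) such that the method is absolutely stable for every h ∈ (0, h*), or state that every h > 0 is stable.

Test eqn y'=λy, z=hλ:
  k1=λy_n ⇒ h·k1=z·y_n;  k2=λ(1+1/3z)y_n ⇒ h·k2=z(1+1/3z)y_n
  y_{n+1}/y_n = 1 + 1/20z + 19/20z(1+1/3z) = 1 + z + 19/60z²
  ⇒ R(z) = 1 + z + 19/60z².

Need |R(x)|<1, x<0.
x=-1.38: |R|=0.2231
R=1: x+19/60x²=0 ⇒ x=−60/19=-3.1579; min R=1−1/(4·19/60)=0.2105>−1
Confirm numerically:
  x=-1.966: |R|=0.25797 <1
  x=-1.670: |R|=0.21315 <1
  x=-1.555: |R|=0.21071 <1
  x=-1.409: |R|=0.21967 <1
  x=-3.753: |R|=1.70725 >1
  x=-3.711: |R|=1.64998 >1
Interval (-3.1579, 0).

(-3.1579,0); λ=-7 ⇒ h* = (60/19)/7 = 0.4511.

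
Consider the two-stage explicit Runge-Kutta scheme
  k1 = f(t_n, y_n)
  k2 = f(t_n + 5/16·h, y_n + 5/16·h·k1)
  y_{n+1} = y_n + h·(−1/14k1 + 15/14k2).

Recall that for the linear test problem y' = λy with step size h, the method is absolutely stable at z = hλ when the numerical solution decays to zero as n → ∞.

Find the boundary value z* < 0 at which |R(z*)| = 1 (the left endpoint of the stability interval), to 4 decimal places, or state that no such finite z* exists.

With y'=λy (z=hλ):
  k1=λy_n ⇒ h·k1=z·y_n;  k2=λ(1+5/16z)y_n ⇒ h·k2=z(1+5/16z)y_n
  y_{n+1}/y_n = 1 − 1/14z + 15/14z(1+5/16z) = 1 + z + 75/224z²
  R(z) = 1 + z + 75/224z².

Solve |R(x)|<1 on ℝ⁻.
x=-1.02: |R|=0.3283
R=1: x+75/224x²=0 ⇒ x=−224/75=-2.9867; min R=1−1/(4·75/224)=0.2533>−1
Confirm numerically:
  x=-2.712: |R|=0.75059 <1
  x=-2.423: |R|=0.54271 <1
  x=-1.956: |R|=0.32501 <1
  x=-1.565: |R|=0.25505 <1
  x=-3.388: |R|=1.45526 >1
  x=-3.013: |R|=1.02657 >1
So |R|<1 on (-2.9867, 0).

left endpoint -2.9867.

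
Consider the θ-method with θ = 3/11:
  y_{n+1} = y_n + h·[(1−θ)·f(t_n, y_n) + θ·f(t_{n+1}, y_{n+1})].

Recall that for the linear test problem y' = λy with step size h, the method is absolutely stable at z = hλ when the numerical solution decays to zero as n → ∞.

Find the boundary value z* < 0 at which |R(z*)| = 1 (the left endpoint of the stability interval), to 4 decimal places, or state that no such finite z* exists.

z* = -4.4000.

Set f=λy, z=hλ:
  y_{n+1} = y_n + z·[8/11·y_n + 3/11·y_{n+1}] ⇒ (1 − 3/11z)y_{n+1} = (1 + 8/11z)y_n
  Hence R(z) = (1 + 8/11z)/(1 − 3/11z).

Boundary: |R(x)|=1, x<0.
x=-0.73: |R|=0.3912
R=−1: 1+8/11x = −1+3/11x ⇒ -5/11x=2 ⇒ x=2/(-5/11)=-4.4000
Confirm numerically:
  x=-3.235: |R|=0.71867 <1
  x=-3.005: |R|=0.65151 <1
  x=-2.651: |R|=0.53860 <1
  x=-2.323: |R|=0.42206 <1
  x=-4.945: |R|=1.10548 >1
  x=-4.781: |R|=1.07517 >1
  x=-4.726: |R|=1.06474 >1
Interval (-4.4000, 0).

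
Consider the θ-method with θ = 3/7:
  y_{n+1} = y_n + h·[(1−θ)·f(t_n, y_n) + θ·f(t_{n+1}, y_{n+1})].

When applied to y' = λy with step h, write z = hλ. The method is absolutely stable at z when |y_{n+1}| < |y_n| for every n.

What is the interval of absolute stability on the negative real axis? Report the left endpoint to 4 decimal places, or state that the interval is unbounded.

With y'=λy (z=hλ):
  y_{n+1} = y_n + z·[4/7·y_n + 3/7·y_{n+1}] ⇒ (1 − 3/7z)y_{n+1} = (1 + 4/7z)y_n
  so R(z) = (1 + 4/7z)/(1 − 3/7z).

Find x<0 with |R(x)|<1.
x=-1.21: |R|=0.2032
R=−1: 1+4/7x = −1+3/7x ⇒ -1/7x=2 ⇒ x=2/(-1/7)=-14.0000
Confirm numerically:
  x=-11.501: |R|=0.93979 <1
  x=-8.910: |R|=0.84910 <1
  x=-6.515: |R|=0.71803 <1
  x=-14.588: |R|=1.01158 >1
  x=-14.526: |R|=1.01040 >1
  x=-14.146: |R|=1.00295 >1
Stable set (-14.0000, 0).

z∈(-14.0000,0).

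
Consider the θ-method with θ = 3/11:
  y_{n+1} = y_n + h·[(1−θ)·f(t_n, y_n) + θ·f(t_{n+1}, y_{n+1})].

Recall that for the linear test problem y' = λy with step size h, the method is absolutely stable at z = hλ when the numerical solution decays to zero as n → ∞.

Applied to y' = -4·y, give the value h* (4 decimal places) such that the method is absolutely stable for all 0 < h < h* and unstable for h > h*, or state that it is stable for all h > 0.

(-4.4000,0); λ=-4 ⇒ h* = (22/5)/4 = 1.1000.

Set f=λy, z=hλ:
  y_{n+1} = y_n + z·[8/11·y_n + 3/11·y_{n+1}] ⇒ (1 − 3/11z)y_{n+1} = (1 + 8/11z)y_n
  Hence R(z) = (1 + 8/11z)/(1 − 3/11z).

Need |R(x)|<1, x<0.
x=-0.34: |R|=0.6889
R=−1: 1+8/11x = −1+3/11x ⇒ -5/11x=2 ⇒ x=2/(-5/11)=-4.4000
Confirm numerically:
  x=-3.910: |R|=0.89221 <1
  x=-2.522: |R|=0.49424 <1
  x=-2.082: |R|=0.32796 <1
  x=-4.533: |R|=1.02703 >1
  x=-4.463: |R|=1.01292 >1
  x=-4.436: |R|=1.00740 >1
Stable set (-4.4000, 0).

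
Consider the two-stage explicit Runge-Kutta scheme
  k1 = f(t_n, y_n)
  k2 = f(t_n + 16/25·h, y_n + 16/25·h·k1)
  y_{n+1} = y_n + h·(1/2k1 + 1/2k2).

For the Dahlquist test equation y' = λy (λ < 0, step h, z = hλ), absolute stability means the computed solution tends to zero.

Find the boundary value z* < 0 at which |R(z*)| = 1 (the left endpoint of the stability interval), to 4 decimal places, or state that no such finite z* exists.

With y'=λy (z=hλ):
  k1=λy_n ⇒ h·k1=z·y_n;  k2=λ(1+16/25z)y_n ⇒ h·k2=z(1+16/25z)y_n
  y_{n+1}/y_n = 1 + 1/2z + 1/2z(1+16/25z) = 1 + z + 8/25z²
  so R(z) = 1 + z + 8/25z².

Boundary: |R(x)|=1, x<0.
x=-0.52: |R|=0.5665
R=1: x+8/25x²=0 ⇒ x=−25/8=-3.1250; min R=1−1/(4·8/25)=0.2188>−1
Confirm numerically:
  x=-2.294: |R|=0.38998 <1
  x=-1.820: |R|=0.23997 <1
  x=-1.749: |R|=0.22988 <1
  x=-1.734: |R|=0.22816 <1
  x=-3.599: |R|=1.54590 >1
  x=-3.280: |R|=1.16269 >1
  x=-3.211: |R|=1.08837 >1
Stable set (-3.1250, 0).

left endpoint -3.1250.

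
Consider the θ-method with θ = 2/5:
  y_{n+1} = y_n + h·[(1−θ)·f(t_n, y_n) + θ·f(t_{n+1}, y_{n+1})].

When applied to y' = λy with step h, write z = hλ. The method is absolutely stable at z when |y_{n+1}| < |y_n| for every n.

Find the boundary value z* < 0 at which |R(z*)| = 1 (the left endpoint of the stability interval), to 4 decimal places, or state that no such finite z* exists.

With y'=λy (z=hλ):
  y_{n+1} = y_n + z·[3/5·y_n + 2/5·y_{n+1}] ⇒ (1 − 2/5z)y_{n+1} = (1 + 3/5z)y_n
  ⇒ R(z) = (1 + 3/5z)/(1 − 2/5z).

Solve |R(x)|<1 on ℝ⁻.
x=-1.55: |R|=0.0432
R=−1: 1+3/5x = −1+2/5x ⇒ -1/5x=2 ⇒ x=2/(-1/5)=-10.0000
Confirm numerically:
  x=-8.699: |R|=0.94191 <1
  x=-5.563: |R|=0.72485 <1
  x=-5.081: |R|=0.67557 <1
  x=-10.458: |R|=1.01767 >1
  x=-10.058: |R|=1.00231 >1
Interval (-10.0000, 0).

z* = -10.0000.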